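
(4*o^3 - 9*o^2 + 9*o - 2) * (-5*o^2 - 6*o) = -20*o^5 + 21*o^4 + 9*o^3 - 44*o^2 + 12*o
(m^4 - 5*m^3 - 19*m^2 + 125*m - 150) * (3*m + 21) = 3*m^5 + 6*m^4 - 162*m^3 - 24*m^2 + 2175*m - 3150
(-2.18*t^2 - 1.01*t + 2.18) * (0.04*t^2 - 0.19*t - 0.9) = -0.0872*t^4 + 0.3738*t^3 + 2.2411*t^2 + 0.4948*t - 1.962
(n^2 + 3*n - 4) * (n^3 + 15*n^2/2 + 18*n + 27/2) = n^5 + 21*n^4/2 + 73*n^3/2 + 75*n^2/2 - 63*n/2 - 54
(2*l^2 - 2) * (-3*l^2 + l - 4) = -6*l^4 + 2*l^3 - 2*l^2 - 2*l + 8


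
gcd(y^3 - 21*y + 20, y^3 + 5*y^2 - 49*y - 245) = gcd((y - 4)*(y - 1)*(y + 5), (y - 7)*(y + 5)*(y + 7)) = y + 5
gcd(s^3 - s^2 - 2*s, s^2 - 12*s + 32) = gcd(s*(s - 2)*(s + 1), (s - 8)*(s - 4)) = 1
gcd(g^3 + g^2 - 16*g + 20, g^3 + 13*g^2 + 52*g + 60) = g + 5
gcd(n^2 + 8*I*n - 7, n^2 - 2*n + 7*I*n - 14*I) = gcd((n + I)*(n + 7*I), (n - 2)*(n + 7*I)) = n + 7*I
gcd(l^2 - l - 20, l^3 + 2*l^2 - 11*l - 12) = l + 4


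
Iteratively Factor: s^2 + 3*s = (s)*(s + 3)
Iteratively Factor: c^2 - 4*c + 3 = (c - 3)*(c - 1)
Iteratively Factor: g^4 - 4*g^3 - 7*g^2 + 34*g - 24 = (g - 2)*(g^3 - 2*g^2 - 11*g + 12) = (g - 2)*(g + 3)*(g^2 - 5*g + 4) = (g - 2)*(g - 1)*(g + 3)*(g - 4)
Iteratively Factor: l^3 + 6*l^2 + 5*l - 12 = (l + 4)*(l^2 + 2*l - 3) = (l + 3)*(l + 4)*(l - 1)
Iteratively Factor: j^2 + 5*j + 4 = (j + 1)*(j + 4)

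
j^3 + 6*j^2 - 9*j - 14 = (j - 2)*(j + 1)*(j + 7)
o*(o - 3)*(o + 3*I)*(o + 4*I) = o^4 - 3*o^3 + 7*I*o^3 - 12*o^2 - 21*I*o^2 + 36*o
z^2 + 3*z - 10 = (z - 2)*(z + 5)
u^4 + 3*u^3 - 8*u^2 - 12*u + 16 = (u - 2)*(u - 1)*(u + 2)*(u + 4)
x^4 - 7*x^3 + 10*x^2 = x^2*(x - 5)*(x - 2)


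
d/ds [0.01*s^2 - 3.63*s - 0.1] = 0.02*s - 3.63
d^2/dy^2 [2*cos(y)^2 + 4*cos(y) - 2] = -4*cos(y) - 4*cos(2*y)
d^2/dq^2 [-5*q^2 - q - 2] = -10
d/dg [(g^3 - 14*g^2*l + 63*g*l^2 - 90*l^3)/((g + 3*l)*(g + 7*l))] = (g^4 + 20*g^3*l - 140*g^2*l^2 - 408*g*l^3 + 2223*l^4)/(g^4 + 20*g^3*l + 142*g^2*l^2 + 420*g*l^3 + 441*l^4)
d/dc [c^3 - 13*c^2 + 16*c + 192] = 3*c^2 - 26*c + 16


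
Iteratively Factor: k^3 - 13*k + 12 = (k - 1)*(k^2 + k - 12) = (k - 3)*(k - 1)*(k + 4)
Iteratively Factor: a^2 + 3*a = (a)*(a + 3)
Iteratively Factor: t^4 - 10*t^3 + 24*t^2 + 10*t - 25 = (t - 5)*(t^3 - 5*t^2 - t + 5) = (t - 5)*(t + 1)*(t^2 - 6*t + 5) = (t - 5)*(t - 1)*(t + 1)*(t - 5)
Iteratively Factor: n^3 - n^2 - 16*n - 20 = (n + 2)*(n^2 - 3*n - 10) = (n + 2)^2*(n - 5)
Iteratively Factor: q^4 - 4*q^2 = (q)*(q^3 - 4*q) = q*(q - 2)*(q^2 + 2*q) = q*(q - 2)*(q + 2)*(q)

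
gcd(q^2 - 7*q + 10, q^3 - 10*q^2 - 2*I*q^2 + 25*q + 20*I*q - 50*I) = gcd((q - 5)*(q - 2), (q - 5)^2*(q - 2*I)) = q - 5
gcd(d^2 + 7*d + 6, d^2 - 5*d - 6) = d + 1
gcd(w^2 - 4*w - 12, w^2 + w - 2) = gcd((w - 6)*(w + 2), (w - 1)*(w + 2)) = w + 2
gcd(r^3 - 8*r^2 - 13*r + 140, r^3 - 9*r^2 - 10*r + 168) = r^2 - 3*r - 28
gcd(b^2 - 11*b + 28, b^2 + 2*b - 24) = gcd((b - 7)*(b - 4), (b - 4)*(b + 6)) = b - 4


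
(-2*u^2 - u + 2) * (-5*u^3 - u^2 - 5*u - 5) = 10*u^5 + 7*u^4 + u^3 + 13*u^2 - 5*u - 10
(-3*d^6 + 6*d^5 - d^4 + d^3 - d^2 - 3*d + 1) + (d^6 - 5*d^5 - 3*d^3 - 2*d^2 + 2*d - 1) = -2*d^6 + d^5 - d^4 - 2*d^3 - 3*d^2 - d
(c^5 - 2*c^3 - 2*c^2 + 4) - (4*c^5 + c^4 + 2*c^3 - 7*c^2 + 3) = -3*c^5 - c^4 - 4*c^3 + 5*c^2 + 1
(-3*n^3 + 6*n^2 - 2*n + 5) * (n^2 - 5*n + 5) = -3*n^5 + 21*n^4 - 47*n^3 + 45*n^2 - 35*n + 25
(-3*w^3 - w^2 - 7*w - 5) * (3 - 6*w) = 18*w^4 - 3*w^3 + 39*w^2 + 9*w - 15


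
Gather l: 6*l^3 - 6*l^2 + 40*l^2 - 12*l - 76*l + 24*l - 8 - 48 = 6*l^3 + 34*l^2 - 64*l - 56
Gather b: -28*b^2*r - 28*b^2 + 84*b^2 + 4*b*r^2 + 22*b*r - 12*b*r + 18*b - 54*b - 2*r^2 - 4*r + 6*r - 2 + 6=b^2*(56 - 28*r) + b*(4*r^2 + 10*r - 36) - 2*r^2 + 2*r + 4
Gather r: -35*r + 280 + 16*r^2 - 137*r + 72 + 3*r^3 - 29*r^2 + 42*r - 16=3*r^3 - 13*r^2 - 130*r + 336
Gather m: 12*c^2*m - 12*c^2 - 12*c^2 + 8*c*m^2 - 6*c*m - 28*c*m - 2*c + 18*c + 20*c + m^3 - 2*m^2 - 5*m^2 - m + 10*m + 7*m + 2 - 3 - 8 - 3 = -24*c^2 + 36*c + m^3 + m^2*(8*c - 7) + m*(12*c^2 - 34*c + 16) - 12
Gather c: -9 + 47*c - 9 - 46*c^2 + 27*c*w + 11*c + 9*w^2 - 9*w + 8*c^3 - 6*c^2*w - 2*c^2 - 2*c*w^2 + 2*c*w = 8*c^3 + c^2*(-6*w - 48) + c*(-2*w^2 + 29*w + 58) + 9*w^2 - 9*w - 18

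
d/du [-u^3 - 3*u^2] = 3*u*(-u - 2)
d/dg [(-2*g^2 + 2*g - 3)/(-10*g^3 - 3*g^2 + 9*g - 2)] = (-20*g^4 + 40*g^3 - 102*g^2 - 10*g + 23)/(100*g^6 + 60*g^5 - 171*g^4 - 14*g^3 + 93*g^2 - 36*g + 4)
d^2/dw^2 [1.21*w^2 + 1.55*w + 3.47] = 2.42000000000000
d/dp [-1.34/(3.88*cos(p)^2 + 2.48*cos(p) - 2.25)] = -(10.3984*cos(p) + 3.3232)*sin(p)/(3.88*cos(p)^2 + 2.48*cos(p) - 2.25)^2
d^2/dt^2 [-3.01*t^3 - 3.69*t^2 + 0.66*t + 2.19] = -18.06*t - 7.38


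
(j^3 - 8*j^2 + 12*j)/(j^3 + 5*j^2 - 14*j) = (j - 6)/(j + 7)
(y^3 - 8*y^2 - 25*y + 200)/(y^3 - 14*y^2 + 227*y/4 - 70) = 4*(y^2 - 25)/(4*y^2 - 24*y + 35)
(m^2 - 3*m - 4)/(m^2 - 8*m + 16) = (m + 1)/(m - 4)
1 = 1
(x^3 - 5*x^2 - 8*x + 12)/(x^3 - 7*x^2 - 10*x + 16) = (x - 6)/(x - 8)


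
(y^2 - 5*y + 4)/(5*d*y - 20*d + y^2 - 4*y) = (y - 1)/(5*d + y)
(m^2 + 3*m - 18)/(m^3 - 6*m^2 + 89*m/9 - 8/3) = 9*(m + 6)/(9*m^2 - 27*m + 8)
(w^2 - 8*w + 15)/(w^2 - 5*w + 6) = (w - 5)/(w - 2)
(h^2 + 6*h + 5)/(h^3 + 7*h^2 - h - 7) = (h + 5)/(h^2 + 6*h - 7)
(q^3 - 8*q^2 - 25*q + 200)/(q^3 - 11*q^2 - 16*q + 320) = (q - 5)/(q - 8)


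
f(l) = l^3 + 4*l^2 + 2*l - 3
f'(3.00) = 53.00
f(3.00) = 66.00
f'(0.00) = 2.00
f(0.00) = -3.00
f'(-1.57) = -3.17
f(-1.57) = -0.15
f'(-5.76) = 55.45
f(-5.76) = -72.91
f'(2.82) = 48.42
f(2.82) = 56.88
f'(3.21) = 58.59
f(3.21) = 77.71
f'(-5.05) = 38.11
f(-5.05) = -39.88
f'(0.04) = 2.32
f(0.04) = -2.91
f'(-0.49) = -1.20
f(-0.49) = -3.14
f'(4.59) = 101.92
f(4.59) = 187.15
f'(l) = 3*l^2 + 8*l + 2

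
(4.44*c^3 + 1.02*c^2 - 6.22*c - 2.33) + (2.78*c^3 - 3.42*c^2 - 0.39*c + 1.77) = 7.22*c^3 - 2.4*c^2 - 6.61*c - 0.56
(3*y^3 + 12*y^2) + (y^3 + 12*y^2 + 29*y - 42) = 4*y^3 + 24*y^2 + 29*y - 42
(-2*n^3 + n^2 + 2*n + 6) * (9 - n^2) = 2*n^5 - n^4 - 20*n^3 + 3*n^2 + 18*n + 54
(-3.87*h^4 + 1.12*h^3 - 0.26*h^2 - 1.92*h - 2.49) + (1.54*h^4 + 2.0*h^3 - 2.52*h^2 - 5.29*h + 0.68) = -2.33*h^4 + 3.12*h^3 - 2.78*h^2 - 7.21*h - 1.81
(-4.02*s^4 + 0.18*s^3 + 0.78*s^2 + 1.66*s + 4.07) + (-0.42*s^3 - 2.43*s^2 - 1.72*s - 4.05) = -4.02*s^4 - 0.24*s^3 - 1.65*s^2 - 0.0600000000000001*s + 0.0200000000000005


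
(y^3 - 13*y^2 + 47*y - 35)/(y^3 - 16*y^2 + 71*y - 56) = (y - 5)/(y - 8)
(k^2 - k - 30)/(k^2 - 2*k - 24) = (k + 5)/(k + 4)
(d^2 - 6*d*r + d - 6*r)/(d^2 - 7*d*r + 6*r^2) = (-d - 1)/(-d + r)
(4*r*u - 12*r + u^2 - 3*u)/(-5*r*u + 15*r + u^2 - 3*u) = (-4*r - u)/(5*r - u)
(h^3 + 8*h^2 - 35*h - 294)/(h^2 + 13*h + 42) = (h^2 + h - 42)/(h + 6)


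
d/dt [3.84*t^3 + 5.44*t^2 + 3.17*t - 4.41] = 11.52*t^2 + 10.88*t + 3.17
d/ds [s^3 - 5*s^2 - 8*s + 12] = 3*s^2 - 10*s - 8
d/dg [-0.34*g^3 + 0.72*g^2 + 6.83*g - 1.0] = -1.02*g^2 + 1.44*g + 6.83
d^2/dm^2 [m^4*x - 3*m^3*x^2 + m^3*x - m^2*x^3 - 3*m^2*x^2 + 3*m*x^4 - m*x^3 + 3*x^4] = 2*x*(6*m^2 - 9*m*x + 3*m - x^2 - 3*x)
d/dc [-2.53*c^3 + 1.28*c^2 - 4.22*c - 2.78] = -7.59*c^2 + 2.56*c - 4.22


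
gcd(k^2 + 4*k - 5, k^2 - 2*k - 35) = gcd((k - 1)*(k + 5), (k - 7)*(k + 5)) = k + 5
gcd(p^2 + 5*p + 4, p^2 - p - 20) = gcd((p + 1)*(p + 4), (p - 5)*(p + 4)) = p + 4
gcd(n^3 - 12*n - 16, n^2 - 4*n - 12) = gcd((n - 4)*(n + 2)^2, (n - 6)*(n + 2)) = n + 2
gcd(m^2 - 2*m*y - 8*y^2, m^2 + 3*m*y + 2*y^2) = m + 2*y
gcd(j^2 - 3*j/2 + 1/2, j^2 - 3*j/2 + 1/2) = j^2 - 3*j/2 + 1/2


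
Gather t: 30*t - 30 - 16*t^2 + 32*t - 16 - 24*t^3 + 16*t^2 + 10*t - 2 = -24*t^3 + 72*t - 48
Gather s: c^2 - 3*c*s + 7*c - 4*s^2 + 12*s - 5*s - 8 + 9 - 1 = c^2 + 7*c - 4*s^2 + s*(7 - 3*c)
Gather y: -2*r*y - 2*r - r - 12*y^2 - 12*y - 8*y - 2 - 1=-3*r - 12*y^2 + y*(-2*r - 20) - 3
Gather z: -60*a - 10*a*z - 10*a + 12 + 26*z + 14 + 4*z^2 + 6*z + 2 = -70*a + 4*z^2 + z*(32 - 10*a) + 28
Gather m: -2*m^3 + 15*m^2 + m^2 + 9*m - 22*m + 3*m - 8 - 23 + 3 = -2*m^3 + 16*m^2 - 10*m - 28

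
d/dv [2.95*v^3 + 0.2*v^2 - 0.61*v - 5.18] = 8.85*v^2 + 0.4*v - 0.61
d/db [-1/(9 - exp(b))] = -exp(b)/(exp(b) - 9)^2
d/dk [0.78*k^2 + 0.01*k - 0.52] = 1.56*k + 0.01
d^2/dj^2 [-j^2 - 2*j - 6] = -2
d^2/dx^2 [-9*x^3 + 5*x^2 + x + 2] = 10 - 54*x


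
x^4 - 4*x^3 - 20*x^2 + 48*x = x*(x - 6)*(x - 2)*(x + 4)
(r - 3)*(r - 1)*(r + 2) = r^3 - 2*r^2 - 5*r + 6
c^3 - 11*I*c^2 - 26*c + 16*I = (c - 8*I)*(c - 2*I)*(c - I)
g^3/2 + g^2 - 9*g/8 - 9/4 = (g/2 + 1)*(g - 3/2)*(g + 3/2)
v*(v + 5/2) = v^2 + 5*v/2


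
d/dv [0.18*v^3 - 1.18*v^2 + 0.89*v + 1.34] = 0.54*v^2 - 2.36*v + 0.89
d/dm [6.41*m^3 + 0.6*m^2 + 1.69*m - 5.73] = 19.23*m^2 + 1.2*m + 1.69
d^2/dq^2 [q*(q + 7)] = 2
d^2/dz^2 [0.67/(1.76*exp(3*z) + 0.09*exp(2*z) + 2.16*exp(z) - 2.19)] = (0.67*(5.28*exp(2*z) + 0.18*exp(z) + 2.16)*(10.56*exp(2*z) + 0.36*exp(z) + 4.32)*exp(z) - (10.6128*exp(2*z) + 0.2412*exp(z) + 1.4472)*(1.76*exp(3*z) + 0.09*exp(2*z) + 2.16*exp(z) - 2.19))*exp(z)/(1.76*exp(3*z) + 0.09*exp(2*z) + 2.16*exp(z) - 2.19)^3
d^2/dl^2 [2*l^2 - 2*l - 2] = 4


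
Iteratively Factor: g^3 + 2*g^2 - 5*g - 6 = (g + 1)*(g^2 + g - 6) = (g + 1)*(g + 3)*(g - 2)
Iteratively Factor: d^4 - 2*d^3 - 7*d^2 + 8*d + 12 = (d - 2)*(d^3 - 7*d - 6) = (d - 3)*(d - 2)*(d^2 + 3*d + 2) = (d - 3)*(d - 2)*(d + 1)*(d + 2)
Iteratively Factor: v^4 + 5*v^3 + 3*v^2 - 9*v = (v + 3)*(v^3 + 2*v^2 - 3*v) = (v - 1)*(v + 3)*(v^2 + 3*v) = v*(v - 1)*(v + 3)*(v + 3)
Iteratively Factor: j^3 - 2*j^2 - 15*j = (j - 5)*(j^2 + 3*j) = (j - 5)*(j + 3)*(j)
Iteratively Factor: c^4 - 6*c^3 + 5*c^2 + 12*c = (c + 1)*(c^3 - 7*c^2 + 12*c) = (c - 3)*(c + 1)*(c^2 - 4*c) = c*(c - 3)*(c + 1)*(c - 4)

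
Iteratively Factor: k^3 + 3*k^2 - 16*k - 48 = (k + 4)*(k^2 - k - 12) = (k - 4)*(k + 4)*(k + 3)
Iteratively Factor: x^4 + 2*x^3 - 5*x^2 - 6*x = (x + 3)*(x^3 - x^2 - 2*x) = (x - 2)*(x + 3)*(x^2 + x) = (x - 2)*(x + 1)*(x + 3)*(x)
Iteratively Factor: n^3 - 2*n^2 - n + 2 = (n - 1)*(n^2 - n - 2) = (n - 1)*(n + 1)*(n - 2)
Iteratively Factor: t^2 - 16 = (t - 4)*(t + 4)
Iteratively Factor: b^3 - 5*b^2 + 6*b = (b - 2)*(b^2 - 3*b) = (b - 3)*(b - 2)*(b)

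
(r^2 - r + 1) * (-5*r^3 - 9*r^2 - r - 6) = -5*r^5 - 4*r^4 + 3*r^3 - 14*r^2 + 5*r - 6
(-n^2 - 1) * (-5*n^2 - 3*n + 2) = 5*n^4 + 3*n^3 + 3*n^2 + 3*n - 2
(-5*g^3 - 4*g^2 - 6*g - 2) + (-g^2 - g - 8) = -5*g^3 - 5*g^2 - 7*g - 10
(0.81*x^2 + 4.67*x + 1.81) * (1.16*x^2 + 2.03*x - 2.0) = 0.9396*x^4 + 7.0615*x^3 + 9.9597*x^2 - 5.6657*x - 3.62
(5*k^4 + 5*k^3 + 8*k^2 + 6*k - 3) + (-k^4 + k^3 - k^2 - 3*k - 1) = 4*k^4 + 6*k^3 + 7*k^2 + 3*k - 4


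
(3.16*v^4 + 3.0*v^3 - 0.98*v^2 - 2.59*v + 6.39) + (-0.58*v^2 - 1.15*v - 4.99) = 3.16*v^4 + 3.0*v^3 - 1.56*v^2 - 3.74*v + 1.4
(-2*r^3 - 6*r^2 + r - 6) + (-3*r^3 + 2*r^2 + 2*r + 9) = -5*r^3 - 4*r^2 + 3*r + 3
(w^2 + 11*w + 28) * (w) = w^3 + 11*w^2 + 28*w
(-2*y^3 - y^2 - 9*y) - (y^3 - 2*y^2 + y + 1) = -3*y^3 + y^2 - 10*y - 1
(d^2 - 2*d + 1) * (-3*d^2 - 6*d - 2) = -3*d^4 + 7*d^2 - 2*d - 2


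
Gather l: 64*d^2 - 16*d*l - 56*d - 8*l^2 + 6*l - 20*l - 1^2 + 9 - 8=64*d^2 - 56*d - 8*l^2 + l*(-16*d - 14)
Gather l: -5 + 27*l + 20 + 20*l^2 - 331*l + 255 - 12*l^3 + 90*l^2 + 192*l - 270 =-12*l^3 + 110*l^2 - 112*l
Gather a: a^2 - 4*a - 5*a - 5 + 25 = a^2 - 9*a + 20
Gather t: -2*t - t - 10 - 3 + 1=-3*t - 12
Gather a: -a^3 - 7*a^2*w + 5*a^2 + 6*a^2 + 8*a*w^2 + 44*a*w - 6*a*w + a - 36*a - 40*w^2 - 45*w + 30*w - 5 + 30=-a^3 + a^2*(11 - 7*w) + a*(8*w^2 + 38*w - 35) - 40*w^2 - 15*w + 25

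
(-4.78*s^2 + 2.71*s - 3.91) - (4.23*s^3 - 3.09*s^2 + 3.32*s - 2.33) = -4.23*s^3 - 1.69*s^2 - 0.61*s - 1.58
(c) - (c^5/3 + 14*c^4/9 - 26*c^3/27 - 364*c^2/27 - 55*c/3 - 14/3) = -c^5/3 - 14*c^4/9 + 26*c^3/27 + 364*c^2/27 + 58*c/3 + 14/3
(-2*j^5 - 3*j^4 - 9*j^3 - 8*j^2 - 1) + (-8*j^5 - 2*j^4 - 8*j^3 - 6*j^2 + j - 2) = -10*j^5 - 5*j^4 - 17*j^3 - 14*j^2 + j - 3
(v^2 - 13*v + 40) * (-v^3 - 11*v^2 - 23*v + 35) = -v^5 + 2*v^4 + 80*v^3 - 106*v^2 - 1375*v + 1400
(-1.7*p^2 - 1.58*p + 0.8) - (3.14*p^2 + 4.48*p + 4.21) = -4.84*p^2 - 6.06*p - 3.41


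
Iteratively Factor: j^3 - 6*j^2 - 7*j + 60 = (j + 3)*(j^2 - 9*j + 20) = (j - 4)*(j + 3)*(j - 5)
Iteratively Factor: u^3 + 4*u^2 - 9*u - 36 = (u + 4)*(u^2 - 9) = (u - 3)*(u + 4)*(u + 3)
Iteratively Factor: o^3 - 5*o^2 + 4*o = (o - 1)*(o^2 - 4*o) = (o - 4)*(o - 1)*(o)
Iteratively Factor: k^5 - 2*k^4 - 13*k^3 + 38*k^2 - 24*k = (k + 4)*(k^4 - 6*k^3 + 11*k^2 - 6*k) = (k - 2)*(k + 4)*(k^3 - 4*k^2 + 3*k) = k*(k - 2)*(k + 4)*(k^2 - 4*k + 3) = k*(k - 3)*(k - 2)*(k + 4)*(k - 1)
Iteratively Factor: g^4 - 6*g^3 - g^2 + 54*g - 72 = (g + 3)*(g^3 - 9*g^2 + 26*g - 24) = (g - 2)*(g + 3)*(g^2 - 7*g + 12) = (g - 4)*(g - 2)*(g + 3)*(g - 3)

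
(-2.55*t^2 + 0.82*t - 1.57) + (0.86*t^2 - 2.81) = -1.69*t^2 + 0.82*t - 4.38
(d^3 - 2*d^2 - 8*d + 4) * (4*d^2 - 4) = 4*d^5 - 8*d^4 - 36*d^3 + 24*d^2 + 32*d - 16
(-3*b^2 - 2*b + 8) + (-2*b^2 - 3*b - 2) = -5*b^2 - 5*b + 6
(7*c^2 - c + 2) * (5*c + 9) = 35*c^3 + 58*c^2 + c + 18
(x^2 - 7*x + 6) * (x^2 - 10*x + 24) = x^4 - 17*x^3 + 100*x^2 - 228*x + 144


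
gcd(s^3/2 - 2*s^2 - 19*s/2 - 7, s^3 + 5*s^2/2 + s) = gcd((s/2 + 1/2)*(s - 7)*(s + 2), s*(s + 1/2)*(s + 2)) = s + 2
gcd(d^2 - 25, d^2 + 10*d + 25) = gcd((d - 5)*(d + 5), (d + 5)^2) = d + 5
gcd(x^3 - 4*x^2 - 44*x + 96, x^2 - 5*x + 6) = x - 2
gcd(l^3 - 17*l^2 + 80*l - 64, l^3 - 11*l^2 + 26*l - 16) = l^2 - 9*l + 8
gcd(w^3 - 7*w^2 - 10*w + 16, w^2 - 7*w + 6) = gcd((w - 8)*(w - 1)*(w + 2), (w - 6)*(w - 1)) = w - 1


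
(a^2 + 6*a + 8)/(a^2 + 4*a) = (a + 2)/a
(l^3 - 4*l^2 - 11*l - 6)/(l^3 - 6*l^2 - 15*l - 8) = (l - 6)/(l - 8)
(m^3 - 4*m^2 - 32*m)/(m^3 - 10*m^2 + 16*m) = (m + 4)/(m - 2)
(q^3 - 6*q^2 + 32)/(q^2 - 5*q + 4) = (q^2 - 2*q - 8)/(q - 1)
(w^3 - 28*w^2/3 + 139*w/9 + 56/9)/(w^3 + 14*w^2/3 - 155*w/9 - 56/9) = (w - 7)/(w + 7)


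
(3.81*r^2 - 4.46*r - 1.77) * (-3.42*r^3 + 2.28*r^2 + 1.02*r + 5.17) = -13.0302*r^5 + 23.94*r^4 - 0.229199999999999*r^3 + 11.1129*r^2 - 24.8636*r - 9.1509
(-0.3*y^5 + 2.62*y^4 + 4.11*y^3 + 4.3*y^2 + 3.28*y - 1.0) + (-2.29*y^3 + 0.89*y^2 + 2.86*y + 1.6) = -0.3*y^5 + 2.62*y^4 + 1.82*y^3 + 5.19*y^2 + 6.14*y + 0.6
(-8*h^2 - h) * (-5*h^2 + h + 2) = 40*h^4 - 3*h^3 - 17*h^2 - 2*h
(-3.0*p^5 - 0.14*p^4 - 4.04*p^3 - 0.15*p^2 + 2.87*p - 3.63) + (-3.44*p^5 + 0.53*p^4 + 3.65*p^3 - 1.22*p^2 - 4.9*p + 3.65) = -6.44*p^5 + 0.39*p^4 - 0.39*p^3 - 1.37*p^2 - 2.03*p + 0.02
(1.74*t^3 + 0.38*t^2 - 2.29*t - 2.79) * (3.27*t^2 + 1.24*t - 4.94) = 5.6898*t^5 + 3.4002*t^4 - 15.6127*t^3 - 13.8401*t^2 + 7.853*t + 13.7826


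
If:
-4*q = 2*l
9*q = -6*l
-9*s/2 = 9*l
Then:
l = 0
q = 0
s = 0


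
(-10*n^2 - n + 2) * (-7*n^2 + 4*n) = 70*n^4 - 33*n^3 - 18*n^2 + 8*n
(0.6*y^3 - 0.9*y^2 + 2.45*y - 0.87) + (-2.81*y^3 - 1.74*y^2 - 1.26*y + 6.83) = -2.21*y^3 - 2.64*y^2 + 1.19*y + 5.96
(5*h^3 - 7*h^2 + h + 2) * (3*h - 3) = 15*h^4 - 36*h^3 + 24*h^2 + 3*h - 6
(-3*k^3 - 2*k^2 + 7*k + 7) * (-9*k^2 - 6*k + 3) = 27*k^5 + 36*k^4 - 60*k^3 - 111*k^2 - 21*k + 21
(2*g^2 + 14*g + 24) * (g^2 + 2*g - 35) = 2*g^4 + 18*g^3 - 18*g^2 - 442*g - 840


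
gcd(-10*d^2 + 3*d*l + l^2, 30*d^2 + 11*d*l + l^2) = 5*d + l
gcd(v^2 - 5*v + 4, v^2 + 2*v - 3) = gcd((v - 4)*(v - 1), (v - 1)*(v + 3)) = v - 1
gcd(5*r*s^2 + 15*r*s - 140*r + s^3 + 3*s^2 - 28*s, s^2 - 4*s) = s - 4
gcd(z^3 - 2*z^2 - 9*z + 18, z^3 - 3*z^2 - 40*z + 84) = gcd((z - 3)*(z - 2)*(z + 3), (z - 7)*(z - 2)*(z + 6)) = z - 2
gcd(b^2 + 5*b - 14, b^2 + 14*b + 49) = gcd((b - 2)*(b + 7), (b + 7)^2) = b + 7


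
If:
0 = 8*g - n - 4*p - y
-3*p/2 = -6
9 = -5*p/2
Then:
No Solution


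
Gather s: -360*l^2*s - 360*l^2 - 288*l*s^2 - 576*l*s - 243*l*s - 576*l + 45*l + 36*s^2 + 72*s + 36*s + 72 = -360*l^2 - 531*l + s^2*(36 - 288*l) + s*(-360*l^2 - 819*l + 108) + 72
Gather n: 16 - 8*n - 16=-8*n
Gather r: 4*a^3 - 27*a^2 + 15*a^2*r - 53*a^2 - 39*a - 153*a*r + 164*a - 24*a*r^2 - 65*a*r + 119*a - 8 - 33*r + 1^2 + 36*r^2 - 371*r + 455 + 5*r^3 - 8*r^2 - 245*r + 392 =4*a^3 - 80*a^2 + 244*a + 5*r^3 + r^2*(28 - 24*a) + r*(15*a^2 - 218*a - 649) + 840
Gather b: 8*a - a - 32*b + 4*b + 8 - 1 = 7*a - 28*b + 7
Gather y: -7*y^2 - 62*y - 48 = -7*y^2 - 62*y - 48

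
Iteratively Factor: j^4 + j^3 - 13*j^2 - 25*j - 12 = (j + 3)*(j^3 - 2*j^2 - 7*j - 4) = (j + 1)*(j + 3)*(j^2 - 3*j - 4) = (j + 1)^2*(j + 3)*(j - 4)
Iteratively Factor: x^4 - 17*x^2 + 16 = (x + 4)*(x^3 - 4*x^2 - x + 4) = (x - 4)*(x + 4)*(x^2 - 1) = (x - 4)*(x + 1)*(x + 4)*(x - 1)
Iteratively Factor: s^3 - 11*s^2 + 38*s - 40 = (s - 5)*(s^2 - 6*s + 8) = (s - 5)*(s - 4)*(s - 2)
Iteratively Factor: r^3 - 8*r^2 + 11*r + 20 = (r - 4)*(r^2 - 4*r - 5) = (r - 4)*(r + 1)*(r - 5)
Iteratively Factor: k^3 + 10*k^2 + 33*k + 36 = (k + 3)*(k^2 + 7*k + 12) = (k + 3)*(k + 4)*(k + 3)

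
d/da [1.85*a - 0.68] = 1.85000000000000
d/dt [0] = 0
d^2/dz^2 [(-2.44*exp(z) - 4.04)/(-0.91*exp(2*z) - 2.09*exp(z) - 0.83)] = (2.020564*exp(4*z) + 8.74146*exp(3*z) + 11.993436*exp(2*z) + 1.208808*exp(z) - 5.327272)*exp(z)/(0.753571*exp(6*z) + 5.192187*exp(5*z) + 13.986882*exp(4*z) + 18.600791*exp(3*z) + 12.757266*exp(2*z) + 4.319403*exp(z) + 0.571787)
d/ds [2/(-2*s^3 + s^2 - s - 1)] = 2*(6*s^2 - 2*s + 1)/(2*s^3 - s^2 + s + 1)^2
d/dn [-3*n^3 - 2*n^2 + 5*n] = -9*n^2 - 4*n + 5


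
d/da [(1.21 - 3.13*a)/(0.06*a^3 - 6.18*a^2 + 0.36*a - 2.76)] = (0.3756*a^3 - 19.5612*a^2 + 14.9556*a + 8.2032)/(0.0036*a^6 - 0.7416*a^5 + 38.2356*a^4 - 4.7808*a^3 + 34.2432*a^2 - 1.9872*a + 7.6176)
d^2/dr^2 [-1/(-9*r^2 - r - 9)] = 2*(-81*r^2 - 9*r + (18*r + 1)^2 - 81)/(9*r^2 + r + 9)^3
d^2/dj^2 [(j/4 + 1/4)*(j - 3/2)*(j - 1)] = 3*j/2 - 3/4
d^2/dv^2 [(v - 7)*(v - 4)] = 2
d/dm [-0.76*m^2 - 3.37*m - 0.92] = -1.52*m - 3.37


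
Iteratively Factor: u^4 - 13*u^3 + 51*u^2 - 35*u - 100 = (u - 5)*(u^3 - 8*u^2 + 11*u + 20) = (u - 5)^2*(u^2 - 3*u - 4) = (u - 5)^2*(u + 1)*(u - 4)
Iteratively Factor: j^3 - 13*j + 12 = (j - 3)*(j^2 + 3*j - 4) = (j - 3)*(j + 4)*(j - 1)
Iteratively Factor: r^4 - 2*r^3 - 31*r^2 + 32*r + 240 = (r - 5)*(r^3 + 3*r^2 - 16*r - 48) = (r - 5)*(r + 3)*(r^2 - 16) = (r - 5)*(r + 3)*(r + 4)*(r - 4)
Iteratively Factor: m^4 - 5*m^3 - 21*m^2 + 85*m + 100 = (m - 5)*(m^3 - 21*m - 20) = (m - 5)*(m + 1)*(m^2 - m - 20) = (m - 5)^2*(m + 1)*(m + 4)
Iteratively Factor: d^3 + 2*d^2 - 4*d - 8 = (d + 2)*(d^2 - 4) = (d - 2)*(d + 2)*(d + 2)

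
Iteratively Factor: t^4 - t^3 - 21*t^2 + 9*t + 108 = (t + 3)*(t^3 - 4*t^2 - 9*t + 36) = (t - 3)*(t + 3)*(t^2 - t - 12) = (t - 3)*(t + 3)^2*(t - 4)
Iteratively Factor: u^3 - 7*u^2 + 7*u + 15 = (u + 1)*(u^2 - 8*u + 15) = (u - 3)*(u + 1)*(u - 5)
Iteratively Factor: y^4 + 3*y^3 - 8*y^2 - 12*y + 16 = (y + 2)*(y^3 + y^2 - 10*y + 8) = (y + 2)*(y + 4)*(y^2 - 3*y + 2) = (y - 1)*(y + 2)*(y + 4)*(y - 2)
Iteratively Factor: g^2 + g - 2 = (g + 2)*(g - 1)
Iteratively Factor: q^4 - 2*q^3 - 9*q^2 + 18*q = (q + 3)*(q^3 - 5*q^2 + 6*q) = (q - 3)*(q + 3)*(q^2 - 2*q) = q*(q - 3)*(q + 3)*(q - 2)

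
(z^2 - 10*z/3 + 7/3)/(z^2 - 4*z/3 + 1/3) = (3*z - 7)/(3*z - 1)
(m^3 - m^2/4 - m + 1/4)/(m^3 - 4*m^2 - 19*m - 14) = (4*m^2 - 5*m + 1)/(4*(m^2 - 5*m - 14))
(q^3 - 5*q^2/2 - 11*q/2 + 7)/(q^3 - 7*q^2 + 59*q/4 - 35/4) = 2*(q + 2)/(2*q - 5)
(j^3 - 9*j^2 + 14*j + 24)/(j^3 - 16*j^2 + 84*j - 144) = (j + 1)/(j - 6)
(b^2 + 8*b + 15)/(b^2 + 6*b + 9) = (b + 5)/(b + 3)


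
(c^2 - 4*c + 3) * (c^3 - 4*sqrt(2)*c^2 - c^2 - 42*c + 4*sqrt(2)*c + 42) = c^5 - 4*sqrt(2)*c^4 - 5*c^4 - 35*c^3 + 20*sqrt(2)*c^3 - 28*sqrt(2)*c^2 + 207*c^2 - 294*c + 12*sqrt(2)*c + 126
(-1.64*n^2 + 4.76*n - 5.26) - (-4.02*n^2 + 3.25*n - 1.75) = 2.38*n^2 + 1.51*n - 3.51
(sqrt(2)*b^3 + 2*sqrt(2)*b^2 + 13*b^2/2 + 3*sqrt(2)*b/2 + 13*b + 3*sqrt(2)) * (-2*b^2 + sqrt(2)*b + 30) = -2*sqrt(2)*b^5 - 11*b^4 - 4*sqrt(2)*b^4 - 22*b^3 + 67*sqrt(2)*b^3/2 + 67*sqrt(2)*b^2 + 198*b^2 + 45*sqrt(2)*b + 396*b + 90*sqrt(2)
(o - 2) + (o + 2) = 2*o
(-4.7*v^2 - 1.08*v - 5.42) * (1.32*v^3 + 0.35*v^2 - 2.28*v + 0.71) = -6.204*v^5 - 3.0706*v^4 + 3.1836*v^3 - 2.7716*v^2 + 11.5908*v - 3.8482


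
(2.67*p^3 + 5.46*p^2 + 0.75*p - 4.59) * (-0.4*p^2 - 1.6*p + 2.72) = -1.068*p^5 - 6.456*p^4 - 1.7736*p^3 + 15.4872*p^2 + 9.384*p - 12.4848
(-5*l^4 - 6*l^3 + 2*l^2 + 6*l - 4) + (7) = -5*l^4 - 6*l^3 + 2*l^2 + 6*l + 3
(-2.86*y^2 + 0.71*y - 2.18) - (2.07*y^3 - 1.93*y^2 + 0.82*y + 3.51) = -2.07*y^3 - 0.93*y^2 - 0.11*y - 5.69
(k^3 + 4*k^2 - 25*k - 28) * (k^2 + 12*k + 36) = k^5 + 16*k^4 + 59*k^3 - 184*k^2 - 1236*k - 1008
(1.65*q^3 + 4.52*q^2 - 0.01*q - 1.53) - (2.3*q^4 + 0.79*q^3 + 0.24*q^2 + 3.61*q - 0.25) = -2.3*q^4 + 0.86*q^3 + 4.28*q^2 - 3.62*q - 1.28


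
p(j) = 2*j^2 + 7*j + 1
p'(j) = 4*j + 7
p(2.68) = 34.12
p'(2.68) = 17.72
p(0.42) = 4.29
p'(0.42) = 8.68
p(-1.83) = -5.11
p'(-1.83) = -0.32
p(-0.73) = -3.04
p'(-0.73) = 4.08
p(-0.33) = -1.09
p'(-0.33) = 5.68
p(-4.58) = 10.89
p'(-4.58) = -11.32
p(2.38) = 28.99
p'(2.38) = 16.52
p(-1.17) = -4.45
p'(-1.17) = 2.32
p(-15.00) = 346.00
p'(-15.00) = -53.00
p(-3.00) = -2.00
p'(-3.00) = -5.00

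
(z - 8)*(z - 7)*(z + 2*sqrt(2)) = z^3 - 15*z^2 + 2*sqrt(2)*z^2 - 30*sqrt(2)*z + 56*z + 112*sqrt(2)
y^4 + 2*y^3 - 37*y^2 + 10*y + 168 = (y - 4)*(y - 3)*(y + 2)*(y + 7)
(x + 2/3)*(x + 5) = x^2 + 17*x/3 + 10/3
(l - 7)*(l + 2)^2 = l^3 - 3*l^2 - 24*l - 28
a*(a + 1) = a^2 + a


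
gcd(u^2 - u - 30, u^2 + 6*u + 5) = u + 5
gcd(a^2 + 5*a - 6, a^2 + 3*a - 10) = 1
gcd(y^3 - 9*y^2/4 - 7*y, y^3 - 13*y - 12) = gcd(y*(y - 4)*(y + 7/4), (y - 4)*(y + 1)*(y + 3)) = y - 4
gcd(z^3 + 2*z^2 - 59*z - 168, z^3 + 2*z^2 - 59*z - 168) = z^3 + 2*z^2 - 59*z - 168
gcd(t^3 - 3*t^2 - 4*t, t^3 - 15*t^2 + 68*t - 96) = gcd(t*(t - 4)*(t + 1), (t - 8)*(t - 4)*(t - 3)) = t - 4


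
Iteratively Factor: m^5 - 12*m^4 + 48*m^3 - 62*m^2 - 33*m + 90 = (m - 2)*(m^4 - 10*m^3 + 28*m^2 - 6*m - 45) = (m - 2)*(m + 1)*(m^3 - 11*m^2 + 39*m - 45) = (m - 3)*(m - 2)*(m + 1)*(m^2 - 8*m + 15) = (m - 3)^2*(m - 2)*(m + 1)*(m - 5)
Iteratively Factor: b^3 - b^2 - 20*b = (b)*(b^2 - b - 20) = b*(b - 5)*(b + 4)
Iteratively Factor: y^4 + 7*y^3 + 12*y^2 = (y)*(y^3 + 7*y^2 + 12*y) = y*(y + 4)*(y^2 + 3*y) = y*(y + 3)*(y + 4)*(y)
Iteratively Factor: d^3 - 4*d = (d)*(d^2 - 4) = d*(d - 2)*(d + 2)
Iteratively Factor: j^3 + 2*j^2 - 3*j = (j)*(j^2 + 2*j - 3) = j*(j + 3)*(j - 1)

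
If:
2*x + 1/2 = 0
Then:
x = -1/4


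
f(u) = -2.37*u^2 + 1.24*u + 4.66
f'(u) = 1.24 - 4.74*u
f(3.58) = -21.28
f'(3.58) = -15.73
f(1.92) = -1.70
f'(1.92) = -7.86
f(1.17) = 2.87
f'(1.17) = -4.31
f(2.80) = -10.45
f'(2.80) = -12.03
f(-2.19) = -9.42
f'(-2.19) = 11.62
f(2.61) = -8.25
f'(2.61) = -11.13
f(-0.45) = 3.62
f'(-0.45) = 3.37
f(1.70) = -0.08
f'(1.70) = -6.82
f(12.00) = -321.74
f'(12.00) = -55.64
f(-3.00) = -20.39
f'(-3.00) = 15.46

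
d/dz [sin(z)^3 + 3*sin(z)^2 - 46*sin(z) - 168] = (3*sin(z)^2 + 6*sin(z) - 46)*cos(z)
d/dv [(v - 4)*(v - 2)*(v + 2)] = 3*v^2 - 8*v - 4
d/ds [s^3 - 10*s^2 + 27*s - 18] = 3*s^2 - 20*s + 27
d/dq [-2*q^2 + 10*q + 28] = 10 - 4*q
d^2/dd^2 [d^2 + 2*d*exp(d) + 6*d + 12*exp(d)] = 2*d*exp(d) + 16*exp(d) + 2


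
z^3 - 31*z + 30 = (z - 5)*(z - 1)*(z + 6)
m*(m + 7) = m^2 + 7*m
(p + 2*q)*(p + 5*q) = p^2 + 7*p*q + 10*q^2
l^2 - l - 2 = (l - 2)*(l + 1)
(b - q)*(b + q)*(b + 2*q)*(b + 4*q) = b^4 + 6*b^3*q + 7*b^2*q^2 - 6*b*q^3 - 8*q^4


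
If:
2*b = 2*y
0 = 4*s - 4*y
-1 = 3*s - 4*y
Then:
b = 1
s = 1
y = 1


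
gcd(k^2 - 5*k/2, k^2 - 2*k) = k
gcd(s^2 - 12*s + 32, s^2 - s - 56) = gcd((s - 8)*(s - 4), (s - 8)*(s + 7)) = s - 8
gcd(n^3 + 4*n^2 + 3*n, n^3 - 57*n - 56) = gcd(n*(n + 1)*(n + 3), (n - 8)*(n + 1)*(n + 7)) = n + 1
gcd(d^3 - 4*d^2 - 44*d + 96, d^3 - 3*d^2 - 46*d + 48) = d^2 - 2*d - 48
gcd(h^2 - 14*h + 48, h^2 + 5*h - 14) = 1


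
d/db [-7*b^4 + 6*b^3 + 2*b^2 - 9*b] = -28*b^3 + 18*b^2 + 4*b - 9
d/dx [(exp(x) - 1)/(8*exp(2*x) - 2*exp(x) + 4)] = ((1 - exp(x))*(8*exp(x) - 1) + 4*exp(2*x) - exp(x) + 2)*exp(x)/(2*(4*exp(2*x) - exp(x) + 2)^2)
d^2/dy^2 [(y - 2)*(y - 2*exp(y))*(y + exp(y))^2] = -12*y^2*exp(2*y) + 12*y^2 - 18*y*exp(3*y) - 12*y + 24*exp(3*y) + 18*exp(2*y)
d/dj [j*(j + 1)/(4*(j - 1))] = (j^2 - 2*j - 1)/(4*(j^2 - 2*j + 1))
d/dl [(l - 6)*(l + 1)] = 2*l - 5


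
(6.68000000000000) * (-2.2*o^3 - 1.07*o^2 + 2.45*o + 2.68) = -14.696*o^3 - 7.1476*o^2 + 16.366*o + 17.9024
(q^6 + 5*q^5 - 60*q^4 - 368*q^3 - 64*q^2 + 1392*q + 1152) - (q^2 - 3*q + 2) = q^6 + 5*q^5 - 60*q^4 - 368*q^3 - 65*q^2 + 1395*q + 1150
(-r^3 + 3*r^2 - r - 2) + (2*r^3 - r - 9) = r^3 + 3*r^2 - 2*r - 11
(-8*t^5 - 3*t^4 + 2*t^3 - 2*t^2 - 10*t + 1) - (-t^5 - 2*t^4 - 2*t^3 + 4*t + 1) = -7*t^5 - t^4 + 4*t^3 - 2*t^2 - 14*t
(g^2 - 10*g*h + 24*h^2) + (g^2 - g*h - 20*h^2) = 2*g^2 - 11*g*h + 4*h^2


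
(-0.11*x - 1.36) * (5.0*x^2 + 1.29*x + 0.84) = -0.55*x^3 - 6.9419*x^2 - 1.8468*x - 1.1424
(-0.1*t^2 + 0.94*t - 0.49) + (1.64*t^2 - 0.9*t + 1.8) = 1.54*t^2 + 0.0399999999999999*t + 1.31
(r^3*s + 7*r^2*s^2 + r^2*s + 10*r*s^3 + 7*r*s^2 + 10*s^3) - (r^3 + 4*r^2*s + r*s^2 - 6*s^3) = r^3*s - r^3 + 7*r^2*s^2 - 3*r^2*s + 10*r*s^3 + 6*r*s^2 + 16*s^3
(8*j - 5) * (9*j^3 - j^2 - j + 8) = 72*j^4 - 53*j^3 - 3*j^2 + 69*j - 40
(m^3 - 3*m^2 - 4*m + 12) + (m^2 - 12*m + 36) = m^3 - 2*m^2 - 16*m + 48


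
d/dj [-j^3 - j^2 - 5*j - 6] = -3*j^2 - 2*j - 5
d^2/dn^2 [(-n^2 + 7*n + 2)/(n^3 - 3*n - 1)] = 2*(-9*(n^2 - 1)^2*(-n^2 + 7*n + 2) + 3*(-n*(-n^2 + 7*n + 2) + (2*n - 7)*(n^2 - 1))*(-n^3 + 3*n + 1) + (-n^3 + 3*n + 1)^2)/(-n^3 + 3*n + 1)^3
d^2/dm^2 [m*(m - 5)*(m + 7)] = 6*m + 4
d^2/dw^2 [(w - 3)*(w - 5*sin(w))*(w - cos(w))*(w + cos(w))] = 5*w^3*sin(w) - 15*w^2*sin(w) - 30*w^2*cos(w) + 2*w^2*cos(2*w) + 12*w^2 - 125*w*sin(w)/4 + 4*w*sin(2*w) - 45*w*sin(3*w)/4 + 60*w*cos(w) - 6*w*cos(2*w) - 18*w + 135*sin(w)/4 - 6*sin(2*w) + 135*sin(3*w)/4 + 5*cos(w)/2 - cos(2*w) + 15*cos(3*w)/2 - 1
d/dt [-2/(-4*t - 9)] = -8/(4*t + 9)^2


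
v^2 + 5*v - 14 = (v - 2)*(v + 7)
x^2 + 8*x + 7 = (x + 1)*(x + 7)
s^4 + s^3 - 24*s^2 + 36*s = s*(s - 3)*(s - 2)*(s + 6)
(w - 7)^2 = w^2 - 14*w + 49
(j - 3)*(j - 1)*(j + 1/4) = j^3 - 15*j^2/4 + 2*j + 3/4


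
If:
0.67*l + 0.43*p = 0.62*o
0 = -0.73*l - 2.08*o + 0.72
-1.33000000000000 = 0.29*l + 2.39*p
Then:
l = 0.54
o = 0.16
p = -0.62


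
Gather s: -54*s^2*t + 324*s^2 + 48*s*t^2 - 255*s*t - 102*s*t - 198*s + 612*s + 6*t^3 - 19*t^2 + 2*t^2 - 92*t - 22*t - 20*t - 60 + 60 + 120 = s^2*(324 - 54*t) + s*(48*t^2 - 357*t + 414) + 6*t^3 - 17*t^2 - 134*t + 120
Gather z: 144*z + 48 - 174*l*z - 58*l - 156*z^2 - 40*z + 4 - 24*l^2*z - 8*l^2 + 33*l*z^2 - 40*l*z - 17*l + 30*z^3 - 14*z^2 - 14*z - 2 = -8*l^2 - 75*l + 30*z^3 + z^2*(33*l - 170) + z*(-24*l^2 - 214*l + 90) + 50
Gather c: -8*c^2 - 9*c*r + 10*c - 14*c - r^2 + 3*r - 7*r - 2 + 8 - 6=-8*c^2 + c*(-9*r - 4) - r^2 - 4*r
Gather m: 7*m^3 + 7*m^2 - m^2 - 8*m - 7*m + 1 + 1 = 7*m^3 + 6*m^2 - 15*m + 2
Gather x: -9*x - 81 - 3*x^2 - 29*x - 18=-3*x^2 - 38*x - 99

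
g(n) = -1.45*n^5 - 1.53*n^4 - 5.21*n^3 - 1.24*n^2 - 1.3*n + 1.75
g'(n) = -7.25*n^4 - 6.12*n^3 - 15.63*n^2 - 2.48*n - 1.3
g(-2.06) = 70.95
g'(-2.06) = -139.58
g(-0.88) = 5.33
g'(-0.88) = -11.40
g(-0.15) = 1.93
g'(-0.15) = -1.26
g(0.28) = 1.16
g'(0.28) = -3.40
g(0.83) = -4.46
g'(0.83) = -21.07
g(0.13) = 1.55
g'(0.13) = -1.90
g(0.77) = -3.30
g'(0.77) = -17.82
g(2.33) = -218.58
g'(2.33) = -383.02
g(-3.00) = 363.58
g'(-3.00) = -556.54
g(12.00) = -401727.77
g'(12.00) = -163193.14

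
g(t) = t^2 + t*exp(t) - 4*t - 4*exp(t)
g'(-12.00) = -28.00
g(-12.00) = 192.00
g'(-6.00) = -16.02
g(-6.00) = 59.98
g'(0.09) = -7.00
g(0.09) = -4.63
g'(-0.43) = -7.09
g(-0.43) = -0.98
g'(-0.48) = -7.11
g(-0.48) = -0.62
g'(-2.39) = -9.27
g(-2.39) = 14.69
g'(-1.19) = -7.65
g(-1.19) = 4.60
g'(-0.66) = -7.21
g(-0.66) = 0.67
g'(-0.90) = -7.39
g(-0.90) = 2.42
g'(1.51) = -7.72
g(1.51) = -15.03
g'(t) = t*exp(t) + 2*t - 3*exp(t) - 4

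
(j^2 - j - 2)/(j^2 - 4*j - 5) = (j - 2)/(j - 5)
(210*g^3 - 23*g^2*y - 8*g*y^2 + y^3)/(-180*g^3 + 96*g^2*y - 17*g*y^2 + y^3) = (-35*g^2 - 2*g*y + y^2)/(30*g^2 - 11*g*y + y^2)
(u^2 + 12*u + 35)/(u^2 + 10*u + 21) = (u + 5)/(u + 3)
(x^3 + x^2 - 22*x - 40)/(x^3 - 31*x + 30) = (x^2 + 6*x + 8)/(x^2 + 5*x - 6)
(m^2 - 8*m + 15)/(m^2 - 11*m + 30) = (m - 3)/(m - 6)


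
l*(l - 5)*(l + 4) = l^3 - l^2 - 20*l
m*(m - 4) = m^2 - 4*m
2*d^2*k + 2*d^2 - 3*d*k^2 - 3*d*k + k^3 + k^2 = (-2*d + k)*(-d + k)*(k + 1)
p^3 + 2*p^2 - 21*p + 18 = (p - 3)*(p - 1)*(p + 6)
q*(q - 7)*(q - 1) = q^3 - 8*q^2 + 7*q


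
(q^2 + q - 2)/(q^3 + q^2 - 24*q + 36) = (q^2 + q - 2)/(q^3 + q^2 - 24*q + 36)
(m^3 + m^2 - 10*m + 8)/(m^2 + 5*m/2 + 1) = 2*(m^3 + m^2 - 10*m + 8)/(2*m^2 + 5*m + 2)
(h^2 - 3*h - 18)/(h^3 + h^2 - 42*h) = (h + 3)/(h*(h + 7))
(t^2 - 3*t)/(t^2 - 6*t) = (t - 3)/(t - 6)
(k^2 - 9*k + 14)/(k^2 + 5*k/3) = 3*(k^2 - 9*k + 14)/(k*(3*k + 5))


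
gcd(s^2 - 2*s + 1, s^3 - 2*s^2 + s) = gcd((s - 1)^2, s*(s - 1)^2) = s^2 - 2*s + 1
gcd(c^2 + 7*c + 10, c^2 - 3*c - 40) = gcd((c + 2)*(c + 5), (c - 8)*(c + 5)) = c + 5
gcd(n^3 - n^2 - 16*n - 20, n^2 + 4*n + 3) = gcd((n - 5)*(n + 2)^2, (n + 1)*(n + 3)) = 1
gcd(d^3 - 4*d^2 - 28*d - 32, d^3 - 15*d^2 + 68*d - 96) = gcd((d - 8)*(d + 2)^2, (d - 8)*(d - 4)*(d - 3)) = d - 8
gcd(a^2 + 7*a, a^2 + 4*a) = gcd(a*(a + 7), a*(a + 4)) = a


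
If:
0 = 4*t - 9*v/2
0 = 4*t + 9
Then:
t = -9/4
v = -2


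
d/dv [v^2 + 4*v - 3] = 2*v + 4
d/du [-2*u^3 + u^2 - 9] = 2*u*(1 - 3*u)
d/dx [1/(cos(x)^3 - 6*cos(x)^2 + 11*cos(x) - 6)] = (3*cos(x)^2 - 12*cos(x) + 11)*sin(x)/(cos(x)^3 - 6*cos(x)^2 + 11*cos(x) - 6)^2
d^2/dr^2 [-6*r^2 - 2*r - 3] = -12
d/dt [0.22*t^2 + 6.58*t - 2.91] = 0.44*t + 6.58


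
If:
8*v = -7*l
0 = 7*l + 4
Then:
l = -4/7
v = 1/2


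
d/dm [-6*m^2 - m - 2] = -12*m - 1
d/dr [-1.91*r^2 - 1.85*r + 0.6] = -3.82*r - 1.85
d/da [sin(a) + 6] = cos(a)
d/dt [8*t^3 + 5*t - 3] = 24*t^2 + 5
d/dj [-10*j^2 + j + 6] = 1 - 20*j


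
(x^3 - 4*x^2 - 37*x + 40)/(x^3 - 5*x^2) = (x^3 - 4*x^2 - 37*x + 40)/(x^2*(x - 5))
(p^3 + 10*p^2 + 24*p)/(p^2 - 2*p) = (p^2 + 10*p + 24)/(p - 2)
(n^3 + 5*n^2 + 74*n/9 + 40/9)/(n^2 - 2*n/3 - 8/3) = (3*n^2 + 11*n + 10)/(3*(n - 2))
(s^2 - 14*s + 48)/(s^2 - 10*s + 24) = (s - 8)/(s - 4)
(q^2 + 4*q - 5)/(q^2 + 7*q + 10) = (q - 1)/(q + 2)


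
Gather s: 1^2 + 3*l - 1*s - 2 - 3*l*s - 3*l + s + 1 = -3*l*s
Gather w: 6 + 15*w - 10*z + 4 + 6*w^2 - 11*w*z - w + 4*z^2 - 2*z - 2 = 6*w^2 + w*(14 - 11*z) + 4*z^2 - 12*z + 8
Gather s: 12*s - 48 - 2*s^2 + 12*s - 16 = -2*s^2 + 24*s - 64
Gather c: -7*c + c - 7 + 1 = -6*c - 6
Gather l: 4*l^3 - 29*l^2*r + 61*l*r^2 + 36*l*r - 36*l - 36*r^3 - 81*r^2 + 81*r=4*l^3 - 29*l^2*r + l*(61*r^2 + 36*r - 36) - 36*r^3 - 81*r^2 + 81*r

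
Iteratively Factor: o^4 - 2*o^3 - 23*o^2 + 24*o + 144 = (o + 3)*(o^3 - 5*o^2 - 8*o + 48) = (o + 3)^2*(o^2 - 8*o + 16) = (o - 4)*(o + 3)^2*(o - 4)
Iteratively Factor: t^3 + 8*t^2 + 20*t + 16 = (t + 4)*(t^2 + 4*t + 4) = (t + 2)*(t + 4)*(t + 2)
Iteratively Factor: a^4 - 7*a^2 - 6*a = (a)*(a^3 - 7*a - 6) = a*(a + 1)*(a^2 - a - 6) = a*(a - 3)*(a + 1)*(a + 2)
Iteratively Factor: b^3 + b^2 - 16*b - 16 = (b + 4)*(b^2 - 3*b - 4) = (b + 1)*(b + 4)*(b - 4)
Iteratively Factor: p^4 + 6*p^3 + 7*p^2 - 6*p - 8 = (p - 1)*(p^3 + 7*p^2 + 14*p + 8) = (p - 1)*(p + 4)*(p^2 + 3*p + 2) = (p - 1)*(p + 2)*(p + 4)*(p + 1)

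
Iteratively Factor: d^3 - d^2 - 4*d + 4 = (d - 2)*(d^2 + d - 2) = (d - 2)*(d - 1)*(d + 2)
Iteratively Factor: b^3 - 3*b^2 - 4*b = (b)*(b^2 - 3*b - 4) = b*(b + 1)*(b - 4)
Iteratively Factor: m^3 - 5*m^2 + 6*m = (m - 3)*(m^2 - 2*m) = m*(m - 3)*(m - 2)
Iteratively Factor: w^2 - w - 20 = (w - 5)*(w + 4)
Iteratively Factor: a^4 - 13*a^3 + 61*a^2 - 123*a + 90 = (a - 2)*(a^3 - 11*a^2 + 39*a - 45) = (a - 5)*(a - 2)*(a^2 - 6*a + 9) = (a - 5)*(a - 3)*(a - 2)*(a - 3)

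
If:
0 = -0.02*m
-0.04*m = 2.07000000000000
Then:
No Solution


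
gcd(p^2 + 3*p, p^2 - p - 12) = p + 3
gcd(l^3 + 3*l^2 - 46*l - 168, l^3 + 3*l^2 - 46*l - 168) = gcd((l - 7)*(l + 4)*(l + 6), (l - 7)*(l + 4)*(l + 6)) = l^3 + 3*l^2 - 46*l - 168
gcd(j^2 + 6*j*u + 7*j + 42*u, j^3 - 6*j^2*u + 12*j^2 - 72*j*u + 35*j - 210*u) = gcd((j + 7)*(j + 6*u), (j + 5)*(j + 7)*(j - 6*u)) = j + 7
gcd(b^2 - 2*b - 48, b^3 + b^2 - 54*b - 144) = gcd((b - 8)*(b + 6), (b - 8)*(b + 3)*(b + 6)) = b^2 - 2*b - 48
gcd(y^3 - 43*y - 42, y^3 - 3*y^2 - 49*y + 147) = y - 7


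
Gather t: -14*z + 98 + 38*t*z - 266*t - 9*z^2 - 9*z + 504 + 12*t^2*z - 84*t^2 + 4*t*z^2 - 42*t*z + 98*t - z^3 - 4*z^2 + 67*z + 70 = t^2*(12*z - 84) + t*(4*z^2 - 4*z - 168) - z^3 - 13*z^2 + 44*z + 672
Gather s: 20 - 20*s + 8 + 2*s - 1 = 27 - 18*s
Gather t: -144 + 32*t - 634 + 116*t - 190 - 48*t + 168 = 100*t - 800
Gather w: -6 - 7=-13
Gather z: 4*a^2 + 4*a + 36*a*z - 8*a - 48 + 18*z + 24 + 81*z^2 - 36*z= 4*a^2 - 4*a + 81*z^2 + z*(36*a - 18) - 24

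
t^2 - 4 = (t - 2)*(t + 2)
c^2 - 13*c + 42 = (c - 7)*(c - 6)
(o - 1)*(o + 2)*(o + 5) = o^3 + 6*o^2 + 3*o - 10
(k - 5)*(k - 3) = k^2 - 8*k + 15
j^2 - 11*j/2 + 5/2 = (j - 5)*(j - 1/2)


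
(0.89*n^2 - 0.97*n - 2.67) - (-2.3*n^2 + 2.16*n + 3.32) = 3.19*n^2 - 3.13*n - 5.99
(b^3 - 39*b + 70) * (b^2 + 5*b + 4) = b^5 + 5*b^4 - 35*b^3 - 125*b^2 + 194*b + 280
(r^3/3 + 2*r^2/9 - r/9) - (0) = r^3/3 + 2*r^2/9 - r/9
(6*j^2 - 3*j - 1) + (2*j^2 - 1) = 8*j^2 - 3*j - 2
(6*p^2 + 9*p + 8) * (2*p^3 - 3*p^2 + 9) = 12*p^5 - 11*p^3 + 30*p^2 + 81*p + 72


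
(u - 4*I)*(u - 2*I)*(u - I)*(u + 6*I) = u^4 - I*u^3 + 28*u^2 - 76*I*u - 48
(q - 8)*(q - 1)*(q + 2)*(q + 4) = q^4 - 3*q^3 - 38*q^2 - 24*q + 64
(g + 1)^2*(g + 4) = g^3 + 6*g^2 + 9*g + 4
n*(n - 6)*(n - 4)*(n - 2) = n^4 - 12*n^3 + 44*n^2 - 48*n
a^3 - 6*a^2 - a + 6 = (a - 6)*(a - 1)*(a + 1)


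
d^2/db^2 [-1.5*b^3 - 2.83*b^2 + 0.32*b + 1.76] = -9.0*b - 5.66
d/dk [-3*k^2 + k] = 1 - 6*k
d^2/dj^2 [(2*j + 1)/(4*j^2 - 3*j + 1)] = 2*(2*(1 - 12*j)*(4*j^2 - 3*j + 1) + (2*j + 1)*(8*j - 3)^2)/(4*j^2 - 3*j + 1)^3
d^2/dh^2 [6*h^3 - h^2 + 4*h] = 36*h - 2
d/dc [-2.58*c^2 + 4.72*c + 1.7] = 4.72 - 5.16*c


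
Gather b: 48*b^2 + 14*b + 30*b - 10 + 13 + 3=48*b^2 + 44*b + 6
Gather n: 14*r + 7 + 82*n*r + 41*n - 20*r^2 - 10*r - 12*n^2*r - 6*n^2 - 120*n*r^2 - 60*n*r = n^2*(-12*r - 6) + n*(-120*r^2 + 22*r + 41) - 20*r^2 + 4*r + 7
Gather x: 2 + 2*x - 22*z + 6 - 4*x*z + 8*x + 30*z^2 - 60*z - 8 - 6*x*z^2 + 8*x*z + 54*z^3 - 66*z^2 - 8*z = x*(-6*z^2 + 4*z + 10) + 54*z^3 - 36*z^2 - 90*z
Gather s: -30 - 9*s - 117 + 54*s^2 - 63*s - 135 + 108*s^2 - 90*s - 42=162*s^2 - 162*s - 324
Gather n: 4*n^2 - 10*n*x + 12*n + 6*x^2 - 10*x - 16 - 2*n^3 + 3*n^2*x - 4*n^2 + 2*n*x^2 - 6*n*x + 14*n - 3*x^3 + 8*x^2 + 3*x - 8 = -2*n^3 + 3*n^2*x + n*(2*x^2 - 16*x + 26) - 3*x^3 + 14*x^2 - 7*x - 24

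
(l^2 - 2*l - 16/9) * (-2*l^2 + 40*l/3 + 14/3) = -2*l^4 + 52*l^3/3 - 166*l^2/9 - 892*l/27 - 224/27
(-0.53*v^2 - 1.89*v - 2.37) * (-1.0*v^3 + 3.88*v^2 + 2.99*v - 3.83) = 0.53*v^5 - 0.1664*v^4 - 6.5479*v^3 - 12.8168*v^2 + 0.152399999999999*v + 9.0771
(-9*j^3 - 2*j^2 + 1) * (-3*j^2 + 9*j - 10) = 27*j^5 - 75*j^4 + 72*j^3 + 17*j^2 + 9*j - 10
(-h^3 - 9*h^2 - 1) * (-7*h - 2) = 7*h^4 + 65*h^3 + 18*h^2 + 7*h + 2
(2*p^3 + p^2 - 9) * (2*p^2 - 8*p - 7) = 4*p^5 - 14*p^4 - 22*p^3 - 25*p^2 + 72*p + 63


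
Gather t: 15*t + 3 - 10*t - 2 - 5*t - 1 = 0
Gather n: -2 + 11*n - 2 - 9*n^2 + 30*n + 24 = -9*n^2 + 41*n + 20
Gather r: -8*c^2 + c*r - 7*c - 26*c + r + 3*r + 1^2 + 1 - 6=-8*c^2 - 33*c + r*(c + 4) - 4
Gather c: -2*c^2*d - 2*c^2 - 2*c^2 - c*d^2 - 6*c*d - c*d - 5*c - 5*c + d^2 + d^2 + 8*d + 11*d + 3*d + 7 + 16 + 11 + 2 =c^2*(-2*d - 4) + c*(-d^2 - 7*d - 10) + 2*d^2 + 22*d + 36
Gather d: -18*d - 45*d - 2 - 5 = -63*d - 7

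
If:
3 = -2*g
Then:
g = -3/2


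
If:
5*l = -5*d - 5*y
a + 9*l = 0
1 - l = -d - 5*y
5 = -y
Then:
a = 171/2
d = 29/2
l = -19/2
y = -5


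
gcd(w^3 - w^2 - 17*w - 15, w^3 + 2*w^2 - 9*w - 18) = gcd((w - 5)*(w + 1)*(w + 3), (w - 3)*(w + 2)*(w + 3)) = w + 3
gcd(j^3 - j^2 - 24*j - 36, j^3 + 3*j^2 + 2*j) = j + 2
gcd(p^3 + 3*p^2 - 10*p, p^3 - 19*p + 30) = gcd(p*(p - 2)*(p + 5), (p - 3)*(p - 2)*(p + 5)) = p^2 + 3*p - 10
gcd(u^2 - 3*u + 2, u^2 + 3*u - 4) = u - 1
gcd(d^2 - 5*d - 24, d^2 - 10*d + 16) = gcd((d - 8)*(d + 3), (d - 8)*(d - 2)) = d - 8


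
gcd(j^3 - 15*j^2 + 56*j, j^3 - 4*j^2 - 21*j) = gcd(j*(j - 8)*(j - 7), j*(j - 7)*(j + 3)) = j^2 - 7*j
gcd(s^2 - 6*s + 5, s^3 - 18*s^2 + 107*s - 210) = s - 5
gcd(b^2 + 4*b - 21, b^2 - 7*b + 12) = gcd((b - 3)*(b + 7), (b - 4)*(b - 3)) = b - 3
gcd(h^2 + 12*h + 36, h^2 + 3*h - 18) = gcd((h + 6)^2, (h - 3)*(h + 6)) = h + 6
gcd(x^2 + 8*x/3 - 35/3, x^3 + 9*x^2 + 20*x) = x + 5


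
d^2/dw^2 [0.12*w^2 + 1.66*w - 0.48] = 0.240000000000000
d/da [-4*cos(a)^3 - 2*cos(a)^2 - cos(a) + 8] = (12*cos(a)^2 + 4*cos(a) + 1)*sin(a)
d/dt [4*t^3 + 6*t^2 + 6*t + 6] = 12*t^2 + 12*t + 6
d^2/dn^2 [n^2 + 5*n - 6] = 2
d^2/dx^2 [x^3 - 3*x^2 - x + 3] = 6*x - 6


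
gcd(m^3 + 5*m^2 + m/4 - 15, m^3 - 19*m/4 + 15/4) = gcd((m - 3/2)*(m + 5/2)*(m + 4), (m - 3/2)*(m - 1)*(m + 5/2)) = m^2 + m - 15/4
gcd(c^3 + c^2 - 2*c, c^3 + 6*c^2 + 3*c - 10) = c^2 + c - 2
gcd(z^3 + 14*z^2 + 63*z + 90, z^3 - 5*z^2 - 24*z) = z + 3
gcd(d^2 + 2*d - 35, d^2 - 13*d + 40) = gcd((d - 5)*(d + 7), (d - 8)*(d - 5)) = d - 5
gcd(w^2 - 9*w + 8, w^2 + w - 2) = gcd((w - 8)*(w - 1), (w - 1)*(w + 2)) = w - 1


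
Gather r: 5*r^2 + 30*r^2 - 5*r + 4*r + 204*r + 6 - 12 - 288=35*r^2 + 203*r - 294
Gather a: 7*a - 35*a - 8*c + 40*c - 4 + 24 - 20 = -28*a + 32*c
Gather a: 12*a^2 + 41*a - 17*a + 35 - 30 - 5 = 12*a^2 + 24*a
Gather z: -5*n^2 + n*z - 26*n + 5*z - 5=-5*n^2 - 26*n + z*(n + 5) - 5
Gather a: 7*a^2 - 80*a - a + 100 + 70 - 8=7*a^2 - 81*a + 162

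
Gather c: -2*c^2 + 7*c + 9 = -2*c^2 + 7*c + 9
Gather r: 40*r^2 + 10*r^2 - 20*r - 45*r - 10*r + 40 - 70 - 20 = 50*r^2 - 75*r - 50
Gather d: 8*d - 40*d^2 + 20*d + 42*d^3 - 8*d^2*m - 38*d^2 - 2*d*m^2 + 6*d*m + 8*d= 42*d^3 + d^2*(-8*m - 78) + d*(-2*m^2 + 6*m + 36)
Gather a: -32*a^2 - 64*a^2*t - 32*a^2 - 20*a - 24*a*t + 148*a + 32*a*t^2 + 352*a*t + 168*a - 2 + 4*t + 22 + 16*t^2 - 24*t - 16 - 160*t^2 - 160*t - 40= a^2*(-64*t - 64) + a*(32*t^2 + 328*t + 296) - 144*t^2 - 180*t - 36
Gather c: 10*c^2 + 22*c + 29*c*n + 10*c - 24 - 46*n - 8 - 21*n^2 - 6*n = 10*c^2 + c*(29*n + 32) - 21*n^2 - 52*n - 32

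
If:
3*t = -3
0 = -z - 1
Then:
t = -1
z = -1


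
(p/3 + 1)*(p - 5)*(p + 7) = p^3/3 + 5*p^2/3 - 29*p/3 - 35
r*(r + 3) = r^2 + 3*r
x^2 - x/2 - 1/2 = (x - 1)*(x + 1/2)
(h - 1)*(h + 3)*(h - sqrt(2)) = h^3 - sqrt(2)*h^2 + 2*h^2 - 3*h - 2*sqrt(2)*h + 3*sqrt(2)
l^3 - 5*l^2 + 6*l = l*(l - 3)*(l - 2)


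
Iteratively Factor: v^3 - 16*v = (v + 4)*(v^2 - 4*v) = (v - 4)*(v + 4)*(v)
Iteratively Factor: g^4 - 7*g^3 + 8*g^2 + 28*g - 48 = (g - 2)*(g^3 - 5*g^2 - 2*g + 24) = (g - 3)*(g - 2)*(g^2 - 2*g - 8) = (g - 3)*(g - 2)*(g + 2)*(g - 4)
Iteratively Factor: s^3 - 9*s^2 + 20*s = (s - 5)*(s^2 - 4*s) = s*(s - 5)*(s - 4)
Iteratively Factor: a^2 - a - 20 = (a - 5)*(a + 4)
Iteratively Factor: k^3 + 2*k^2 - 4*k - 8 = (k + 2)*(k^2 - 4) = (k + 2)^2*(k - 2)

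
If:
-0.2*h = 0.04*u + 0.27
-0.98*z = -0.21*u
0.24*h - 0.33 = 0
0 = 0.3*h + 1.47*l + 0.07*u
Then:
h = 1.38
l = 0.37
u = -13.62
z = -2.92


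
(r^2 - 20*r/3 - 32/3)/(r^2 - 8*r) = (r + 4/3)/r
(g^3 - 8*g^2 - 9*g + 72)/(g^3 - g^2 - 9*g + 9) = (g - 8)/(g - 1)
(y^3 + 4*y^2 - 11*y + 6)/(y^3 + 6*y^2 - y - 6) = (y - 1)/(y + 1)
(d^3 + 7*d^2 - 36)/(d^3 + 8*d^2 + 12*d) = (d^2 + d - 6)/(d*(d + 2))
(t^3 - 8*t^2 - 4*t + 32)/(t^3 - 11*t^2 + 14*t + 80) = (t - 2)/(t - 5)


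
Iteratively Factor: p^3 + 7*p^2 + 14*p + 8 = (p + 1)*(p^2 + 6*p + 8) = (p + 1)*(p + 2)*(p + 4)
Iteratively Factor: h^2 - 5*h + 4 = (h - 4)*(h - 1)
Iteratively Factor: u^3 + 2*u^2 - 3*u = (u + 3)*(u^2 - u) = u*(u + 3)*(u - 1)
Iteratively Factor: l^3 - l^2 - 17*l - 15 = (l + 3)*(l^2 - 4*l - 5) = (l + 1)*(l + 3)*(l - 5)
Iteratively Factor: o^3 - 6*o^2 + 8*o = (o)*(o^2 - 6*o + 8) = o*(o - 4)*(o - 2)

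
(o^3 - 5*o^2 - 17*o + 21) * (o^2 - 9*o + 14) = o^5 - 14*o^4 + 42*o^3 + 104*o^2 - 427*o + 294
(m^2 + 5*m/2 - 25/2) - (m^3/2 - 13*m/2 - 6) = -m^3/2 + m^2 + 9*m - 13/2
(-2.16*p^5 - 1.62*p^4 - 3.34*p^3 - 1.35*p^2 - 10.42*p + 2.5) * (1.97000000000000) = -4.2552*p^5 - 3.1914*p^4 - 6.5798*p^3 - 2.6595*p^2 - 20.5274*p + 4.925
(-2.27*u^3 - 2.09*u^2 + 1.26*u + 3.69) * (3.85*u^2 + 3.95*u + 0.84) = -8.7395*u^5 - 17.013*u^4 - 5.3113*u^3 + 17.4279*u^2 + 15.6339*u + 3.0996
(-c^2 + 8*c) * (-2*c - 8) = 2*c^3 - 8*c^2 - 64*c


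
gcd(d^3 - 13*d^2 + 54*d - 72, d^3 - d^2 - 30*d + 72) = d^2 - 7*d + 12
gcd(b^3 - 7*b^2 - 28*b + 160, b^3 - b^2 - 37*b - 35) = b + 5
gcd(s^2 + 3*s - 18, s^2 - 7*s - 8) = 1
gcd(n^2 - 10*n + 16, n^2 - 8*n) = n - 8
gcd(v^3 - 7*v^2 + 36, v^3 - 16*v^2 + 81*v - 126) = v^2 - 9*v + 18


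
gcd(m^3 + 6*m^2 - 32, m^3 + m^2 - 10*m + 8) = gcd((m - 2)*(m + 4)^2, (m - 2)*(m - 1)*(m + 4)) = m^2 + 2*m - 8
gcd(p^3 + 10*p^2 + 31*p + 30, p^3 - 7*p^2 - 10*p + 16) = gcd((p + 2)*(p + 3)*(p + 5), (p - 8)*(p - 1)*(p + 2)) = p + 2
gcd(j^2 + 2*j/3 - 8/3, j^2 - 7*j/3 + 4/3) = j - 4/3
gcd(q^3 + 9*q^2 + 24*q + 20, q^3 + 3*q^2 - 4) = q^2 + 4*q + 4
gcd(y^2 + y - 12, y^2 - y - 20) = y + 4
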